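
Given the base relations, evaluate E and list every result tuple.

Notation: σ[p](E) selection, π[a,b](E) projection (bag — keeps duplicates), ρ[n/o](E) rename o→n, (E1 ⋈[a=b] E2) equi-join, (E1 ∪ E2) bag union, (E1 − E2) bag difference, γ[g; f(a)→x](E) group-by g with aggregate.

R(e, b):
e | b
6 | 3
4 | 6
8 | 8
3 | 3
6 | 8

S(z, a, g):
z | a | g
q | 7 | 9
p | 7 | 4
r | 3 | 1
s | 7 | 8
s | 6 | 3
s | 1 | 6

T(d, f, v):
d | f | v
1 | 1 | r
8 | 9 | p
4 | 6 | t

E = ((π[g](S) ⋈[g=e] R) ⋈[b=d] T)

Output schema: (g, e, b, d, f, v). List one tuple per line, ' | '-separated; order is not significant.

Subexpression sizes:
  S → 6
  π[g](S) → 6
  R → 5
  (π[g](S) ⋈[g=e] R) → 5
  T → 3
  ((π[g](S) ⋈[g=e] R) ⋈[b=d] T) → 2

== RESULT ==
g | e | b | d | f | v
6 | 6 | 8 | 8 | 9 | p
8 | 8 | 8 | 8 | 9 | p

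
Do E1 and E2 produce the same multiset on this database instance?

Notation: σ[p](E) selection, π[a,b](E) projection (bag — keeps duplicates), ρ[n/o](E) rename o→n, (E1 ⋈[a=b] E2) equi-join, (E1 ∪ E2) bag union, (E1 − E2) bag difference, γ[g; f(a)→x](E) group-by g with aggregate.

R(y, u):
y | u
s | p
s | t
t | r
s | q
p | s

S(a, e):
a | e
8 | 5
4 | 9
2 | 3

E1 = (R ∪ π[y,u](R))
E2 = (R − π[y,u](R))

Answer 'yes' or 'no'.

E1 stepwise |·|:
  R → 5
  R → 5
  π[y,u](R) → 5
  (R ∪ π[y,u](R)) → 10
E2 stepwise |·|:
  R → 5
  R → 5
  π[y,u](R) → 5
  (R − π[y,u](R)) → 0

E1 result:
y | u
p | s
p | s
s | p
s | p
s | q
s | q
s | t
s | t
t | r
t | r
E2 result:
y | u
(0 rows)
Witness: ('p', 's') appears 2× in E1 but 0× in E2.

no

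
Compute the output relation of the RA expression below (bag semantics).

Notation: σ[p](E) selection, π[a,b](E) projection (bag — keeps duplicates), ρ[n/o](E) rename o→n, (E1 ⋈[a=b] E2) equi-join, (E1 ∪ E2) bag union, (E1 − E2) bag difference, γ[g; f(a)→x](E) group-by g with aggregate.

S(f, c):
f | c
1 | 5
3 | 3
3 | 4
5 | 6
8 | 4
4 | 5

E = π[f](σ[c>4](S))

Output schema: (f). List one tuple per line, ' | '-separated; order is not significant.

Subexpression sizes:
  S → 6
  σ[c>4](S) → 3
  π[f](σ[c>4](S)) → 3

== RESULT ==
f
1
4
5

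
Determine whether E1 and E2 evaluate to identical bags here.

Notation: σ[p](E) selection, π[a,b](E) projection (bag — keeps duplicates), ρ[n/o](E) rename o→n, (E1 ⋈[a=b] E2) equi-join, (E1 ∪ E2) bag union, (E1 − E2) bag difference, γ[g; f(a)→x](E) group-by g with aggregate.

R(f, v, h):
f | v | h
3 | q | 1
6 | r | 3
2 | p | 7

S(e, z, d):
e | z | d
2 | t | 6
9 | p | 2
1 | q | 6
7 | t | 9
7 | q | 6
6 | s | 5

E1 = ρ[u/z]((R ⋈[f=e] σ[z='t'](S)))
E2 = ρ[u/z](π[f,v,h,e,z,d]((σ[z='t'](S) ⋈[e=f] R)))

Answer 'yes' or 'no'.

E1 row counts bottom-up:
  R → 3
  S → 6
  σ[z='t'](S) → 2
  (R ⋈[f=e] σ[z='t'](S)) → 1
  ρ[u/z]((R ⋈[f=e] σ[z='t'](S))) → 1
E2 row counts bottom-up:
  S → 6
  σ[z='t'](S) → 2
  R → 3
  (σ[z='t'](S) ⋈[e=f] R) → 1
  π[f,v,h,e,z,d]((σ[z='t'](S) ⋈[e=f] R)) → 1
  ρ[u/z](π[f,v,h,e,z,d]((σ[z='t'](S) ⋈[e=f] R))) → 1

E1 and E2 produce the same multiset:
f | v | h | e | u | d
2 | p | 7 | 2 | t | 6

yes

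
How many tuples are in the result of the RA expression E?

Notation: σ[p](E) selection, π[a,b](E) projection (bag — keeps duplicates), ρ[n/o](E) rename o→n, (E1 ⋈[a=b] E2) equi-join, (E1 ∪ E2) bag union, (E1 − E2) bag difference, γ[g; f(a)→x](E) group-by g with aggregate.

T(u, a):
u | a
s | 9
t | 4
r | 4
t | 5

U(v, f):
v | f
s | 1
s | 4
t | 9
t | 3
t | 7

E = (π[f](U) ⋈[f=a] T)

Row counts bottom-up:
  U → 5
  π[f](U) → 5
  T → 4
  (π[f](U) ⋈[f=a] T) → 3

|E| = 3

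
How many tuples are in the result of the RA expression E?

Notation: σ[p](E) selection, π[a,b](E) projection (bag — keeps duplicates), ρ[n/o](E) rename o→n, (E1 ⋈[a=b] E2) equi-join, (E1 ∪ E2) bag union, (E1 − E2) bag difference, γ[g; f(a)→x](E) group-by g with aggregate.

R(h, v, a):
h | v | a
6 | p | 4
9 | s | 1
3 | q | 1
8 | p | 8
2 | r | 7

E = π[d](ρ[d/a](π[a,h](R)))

Subexpression sizes:
  R → 5
  π[a,h](R) → 5
  ρ[d/a](π[a,h](R)) → 5
  π[d](ρ[d/a](π[a,h](R))) → 5

|E| = 5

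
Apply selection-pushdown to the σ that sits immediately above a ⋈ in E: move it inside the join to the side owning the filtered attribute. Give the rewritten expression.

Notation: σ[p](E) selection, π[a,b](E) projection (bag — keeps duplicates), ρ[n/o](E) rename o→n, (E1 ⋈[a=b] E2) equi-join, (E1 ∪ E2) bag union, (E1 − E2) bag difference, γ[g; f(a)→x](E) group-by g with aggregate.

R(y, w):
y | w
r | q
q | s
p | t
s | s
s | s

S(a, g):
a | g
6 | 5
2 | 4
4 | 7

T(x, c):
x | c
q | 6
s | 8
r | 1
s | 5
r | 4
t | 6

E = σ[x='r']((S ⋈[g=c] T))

σ filters on x, owned by the right side.
E' = (S ⋈[g=c] σ[x='r'](T))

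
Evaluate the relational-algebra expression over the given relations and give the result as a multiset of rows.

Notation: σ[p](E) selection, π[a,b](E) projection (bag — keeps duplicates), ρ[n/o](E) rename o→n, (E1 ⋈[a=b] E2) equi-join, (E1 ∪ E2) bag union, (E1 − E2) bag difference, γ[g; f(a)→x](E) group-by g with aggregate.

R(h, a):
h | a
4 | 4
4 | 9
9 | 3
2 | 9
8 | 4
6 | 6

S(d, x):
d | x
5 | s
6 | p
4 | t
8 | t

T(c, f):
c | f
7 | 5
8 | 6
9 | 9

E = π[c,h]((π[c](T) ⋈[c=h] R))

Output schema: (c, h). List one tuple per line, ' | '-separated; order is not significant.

Row counts bottom-up:
  T → 3
  π[c](T) → 3
  R → 6
  (π[c](T) ⋈[c=h] R) → 2
  π[c,h]((π[c](T) ⋈[c=h] R)) → 2

== RESULT ==
c | h
8 | 8
9 | 9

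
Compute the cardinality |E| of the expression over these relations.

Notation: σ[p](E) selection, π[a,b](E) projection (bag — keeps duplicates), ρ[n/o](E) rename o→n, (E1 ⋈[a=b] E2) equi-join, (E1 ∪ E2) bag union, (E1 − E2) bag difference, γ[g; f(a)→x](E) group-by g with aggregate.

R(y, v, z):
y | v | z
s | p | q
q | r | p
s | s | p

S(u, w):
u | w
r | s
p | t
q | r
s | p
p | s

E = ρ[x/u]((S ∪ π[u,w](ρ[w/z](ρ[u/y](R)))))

Per-node cardinality:
  S → 5
  R → 3
  ρ[u/y](R) → 3
  ρ[w/z](ρ[u/y](R)) → 3
  π[u,w](ρ[w/z](ρ[u/y](R))) → 3
  (S ∪ π[u,w](ρ[w/z](ρ[u/y](R)))) → 8
  ρ[x/u]((S ∪ π[u,w](ρ[w/z](ρ[u/y](R))))) → 8

|E| = 8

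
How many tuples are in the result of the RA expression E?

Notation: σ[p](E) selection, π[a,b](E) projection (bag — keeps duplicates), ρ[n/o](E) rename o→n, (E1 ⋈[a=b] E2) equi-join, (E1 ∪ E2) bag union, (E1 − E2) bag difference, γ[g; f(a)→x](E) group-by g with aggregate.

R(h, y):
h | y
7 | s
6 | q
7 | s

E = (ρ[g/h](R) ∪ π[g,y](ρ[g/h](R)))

Per-node cardinality:
  R → 3
  ρ[g/h](R) → 3
  R → 3
  ρ[g/h](R) → 3
  π[g,y](ρ[g/h](R)) → 3
  (ρ[g/h](R) ∪ π[g,y](ρ[g/h](R))) → 6

|E| = 6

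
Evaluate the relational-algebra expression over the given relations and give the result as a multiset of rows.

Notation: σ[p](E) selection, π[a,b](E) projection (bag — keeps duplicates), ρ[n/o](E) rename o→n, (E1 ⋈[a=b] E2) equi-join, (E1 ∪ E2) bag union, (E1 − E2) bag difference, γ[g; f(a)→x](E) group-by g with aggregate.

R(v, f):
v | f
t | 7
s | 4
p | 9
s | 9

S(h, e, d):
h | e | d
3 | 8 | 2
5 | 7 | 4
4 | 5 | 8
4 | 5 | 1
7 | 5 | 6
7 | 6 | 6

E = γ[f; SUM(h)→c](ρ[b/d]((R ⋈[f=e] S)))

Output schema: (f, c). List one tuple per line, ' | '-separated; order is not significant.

Per-node cardinality:
  R → 4
  S → 6
  (R ⋈[f=e] S) → 1
  ρ[b/d]((R ⋈[f=e] S)) → 1
  γ[f; SUM(h)→c](ρ[b/d]((R ⋈[f=e] S))) → 1

== RESULT ==
f | c
7 | 5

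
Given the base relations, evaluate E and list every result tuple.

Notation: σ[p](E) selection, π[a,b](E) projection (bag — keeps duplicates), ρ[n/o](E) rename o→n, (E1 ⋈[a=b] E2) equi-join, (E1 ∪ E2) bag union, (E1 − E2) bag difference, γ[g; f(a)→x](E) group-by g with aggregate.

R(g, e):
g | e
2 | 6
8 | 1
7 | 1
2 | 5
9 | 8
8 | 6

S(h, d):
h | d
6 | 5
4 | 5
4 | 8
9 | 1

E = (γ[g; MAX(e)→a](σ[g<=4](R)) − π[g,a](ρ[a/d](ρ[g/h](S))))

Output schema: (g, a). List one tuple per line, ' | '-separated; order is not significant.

Per-node cardinality:
  R → 6
  σ[g<=4](R) → 2
  γ[g; MAX(e)→a](σ[g<=4](R)) → 1
  S → 4
  ρ[g/h](S) → 4
  ρ[a/d](ρ[g/h](S)) → 4
  π[g,a](ρ[a/d](ρ[g/h](S))) → 4
  (γ[g; MAX(e)→a](σ[g<=4](R)) − π[g,a](ρ[a/d](ρ[g/h](S)))) → 1

== RESULT ==
g | a
2 | 6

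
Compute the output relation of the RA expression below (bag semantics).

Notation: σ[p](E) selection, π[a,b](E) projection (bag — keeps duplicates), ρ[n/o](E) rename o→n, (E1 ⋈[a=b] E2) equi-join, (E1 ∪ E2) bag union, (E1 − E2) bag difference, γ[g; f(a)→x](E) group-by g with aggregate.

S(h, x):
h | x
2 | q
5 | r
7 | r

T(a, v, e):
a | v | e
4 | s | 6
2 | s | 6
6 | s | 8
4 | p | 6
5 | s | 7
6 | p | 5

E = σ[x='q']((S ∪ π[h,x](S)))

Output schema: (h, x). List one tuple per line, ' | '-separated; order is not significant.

Subexpression sizes:
  S → 3
  S → 3
  π[h,x](S) → 3
  (S ∪ π[h,x](S)) → 6
  σ[x='q']((S ∪ π[h,x](S))) → 2

== RESULT ==
h | x
2 | q
2 | q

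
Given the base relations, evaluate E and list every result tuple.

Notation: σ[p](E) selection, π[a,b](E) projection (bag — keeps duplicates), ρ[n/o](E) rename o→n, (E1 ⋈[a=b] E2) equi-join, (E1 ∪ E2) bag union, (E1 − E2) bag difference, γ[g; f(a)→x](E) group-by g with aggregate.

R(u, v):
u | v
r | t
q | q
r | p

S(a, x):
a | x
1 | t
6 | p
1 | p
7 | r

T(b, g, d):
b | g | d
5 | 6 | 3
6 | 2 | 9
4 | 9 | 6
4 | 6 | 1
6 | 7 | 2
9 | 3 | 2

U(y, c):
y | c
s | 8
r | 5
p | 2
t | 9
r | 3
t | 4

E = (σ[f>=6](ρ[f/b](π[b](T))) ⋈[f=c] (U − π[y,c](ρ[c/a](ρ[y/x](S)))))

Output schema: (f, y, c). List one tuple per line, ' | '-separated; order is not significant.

Stepwise |·|:
  T → 6
  π[b](T) → 6
  ρ[f/b](π[b](T)) → 6
  σ[f>=6](ρ[f/b](π[b](T))) → 3
  U → 6
  S → 4
  ρ[y/x](S) → 4
  ρ[c/a](ρ[y/x](S)) → 4
  π[y,c](ρ[c/a](ρ[y/x](S))) → 4
  (U − π[y,c](ρ[c/a](ρ[y/x](S)))) → 6
  (σ[f>=6](ρ[f/b](π[b](T))) ⋈[f=c] (U − π[y,c](ρ[c/a](ρ[y/x](S))))) → 1

== RESULT ==
f | y | c
9 | t | 9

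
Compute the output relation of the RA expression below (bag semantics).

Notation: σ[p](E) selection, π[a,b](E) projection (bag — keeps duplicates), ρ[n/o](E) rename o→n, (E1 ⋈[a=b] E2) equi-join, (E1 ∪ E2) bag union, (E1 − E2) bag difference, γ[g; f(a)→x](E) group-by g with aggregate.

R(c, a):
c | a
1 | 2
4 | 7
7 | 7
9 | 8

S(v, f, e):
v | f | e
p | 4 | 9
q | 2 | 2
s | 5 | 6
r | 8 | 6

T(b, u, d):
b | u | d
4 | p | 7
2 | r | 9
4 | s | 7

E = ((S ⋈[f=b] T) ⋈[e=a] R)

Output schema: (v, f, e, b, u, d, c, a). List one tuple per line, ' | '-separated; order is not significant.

Per-node cardinality:
  S → 4
  T → 3
  (S ⋈[f=b] T) → 3
  R → 4
  ((S ⋈[f=b] T) ⋈[e=a] R) → 1

== RESULT ==
v | f | e | b | u | d | c | a
q | 2 | 2 | 2 | r | 9 | 1 | 2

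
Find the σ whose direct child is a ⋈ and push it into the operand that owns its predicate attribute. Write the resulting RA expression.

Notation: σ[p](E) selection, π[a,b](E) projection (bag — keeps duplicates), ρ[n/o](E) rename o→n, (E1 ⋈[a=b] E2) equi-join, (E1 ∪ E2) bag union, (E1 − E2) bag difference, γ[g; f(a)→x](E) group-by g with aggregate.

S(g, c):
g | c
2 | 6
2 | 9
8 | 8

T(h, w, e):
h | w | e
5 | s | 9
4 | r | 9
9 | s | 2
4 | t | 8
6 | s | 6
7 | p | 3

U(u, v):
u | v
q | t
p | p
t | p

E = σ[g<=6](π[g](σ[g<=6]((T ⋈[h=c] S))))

σ filters on g, owned by the right side.
E' = σ[g<=6](π[g]((T ⋈[h=c] σ[g<=6](S))))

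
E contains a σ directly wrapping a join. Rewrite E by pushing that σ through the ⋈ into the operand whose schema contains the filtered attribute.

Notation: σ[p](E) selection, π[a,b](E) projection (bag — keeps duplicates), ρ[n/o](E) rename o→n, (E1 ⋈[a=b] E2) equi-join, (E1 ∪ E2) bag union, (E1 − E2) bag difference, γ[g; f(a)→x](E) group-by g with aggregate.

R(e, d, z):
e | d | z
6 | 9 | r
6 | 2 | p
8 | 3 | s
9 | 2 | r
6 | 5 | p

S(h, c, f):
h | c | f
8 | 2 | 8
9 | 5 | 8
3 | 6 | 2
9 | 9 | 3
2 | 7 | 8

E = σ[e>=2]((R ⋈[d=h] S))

σ filters on e, owned by the left side.
E' = (σ[e>=2](R) ⋈[d=h] S)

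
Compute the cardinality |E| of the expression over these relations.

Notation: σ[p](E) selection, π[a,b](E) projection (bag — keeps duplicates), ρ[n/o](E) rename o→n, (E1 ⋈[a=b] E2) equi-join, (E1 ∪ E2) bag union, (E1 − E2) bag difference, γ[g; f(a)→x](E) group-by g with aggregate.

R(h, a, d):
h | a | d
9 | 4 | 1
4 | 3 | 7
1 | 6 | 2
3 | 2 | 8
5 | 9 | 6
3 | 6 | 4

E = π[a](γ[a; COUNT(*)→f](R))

Stepwise |·|:
  R → 6
  γ[a; COUNT(*)→f](R) → 5
  π[a](γ[a; COUNT(*)→f](R)) → 5

|E| = 5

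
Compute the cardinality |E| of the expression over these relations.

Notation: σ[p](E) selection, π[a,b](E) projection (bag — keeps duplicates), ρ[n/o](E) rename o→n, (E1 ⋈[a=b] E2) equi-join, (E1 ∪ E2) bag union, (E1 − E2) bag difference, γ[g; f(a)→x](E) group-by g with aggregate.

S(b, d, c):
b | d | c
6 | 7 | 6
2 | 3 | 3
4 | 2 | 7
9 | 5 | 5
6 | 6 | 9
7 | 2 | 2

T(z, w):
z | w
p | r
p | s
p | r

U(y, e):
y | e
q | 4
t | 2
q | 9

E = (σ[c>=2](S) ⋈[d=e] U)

Subexpression sizes:
  S → 6
  σ[c>=2](S) → 6
  U → 3
  (σ[c>=2](S) ⋈[d=e] U) → 2

|E| = 2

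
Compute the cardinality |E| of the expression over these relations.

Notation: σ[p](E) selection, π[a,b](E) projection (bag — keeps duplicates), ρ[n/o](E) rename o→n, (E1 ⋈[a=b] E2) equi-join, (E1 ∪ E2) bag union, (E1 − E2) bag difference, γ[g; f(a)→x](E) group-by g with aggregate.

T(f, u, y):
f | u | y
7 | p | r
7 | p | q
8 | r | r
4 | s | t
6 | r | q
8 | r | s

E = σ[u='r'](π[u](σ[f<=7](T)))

Stepwise |·|:
  T → 6
  σ[f<=7](T) → 4
  π[u](σ[f<=7](T)) → 4
  σ[u='r'](π[u](σ[f<=7](T))) → 1

|E| = 1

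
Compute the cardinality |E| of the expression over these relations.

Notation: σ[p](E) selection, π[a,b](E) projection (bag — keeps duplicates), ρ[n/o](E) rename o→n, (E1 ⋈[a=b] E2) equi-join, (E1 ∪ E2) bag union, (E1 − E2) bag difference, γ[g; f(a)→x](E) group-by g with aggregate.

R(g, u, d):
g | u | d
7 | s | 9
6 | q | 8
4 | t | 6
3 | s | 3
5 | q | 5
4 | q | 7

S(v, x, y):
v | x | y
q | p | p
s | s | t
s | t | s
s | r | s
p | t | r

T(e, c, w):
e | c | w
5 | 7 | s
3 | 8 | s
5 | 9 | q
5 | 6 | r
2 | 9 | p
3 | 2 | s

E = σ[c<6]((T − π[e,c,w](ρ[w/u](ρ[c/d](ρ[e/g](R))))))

Stepwise |·|:
  T → 6
  R → 6
  ρ[e/g](R) → 6
  ρ[c/d](ρ[e/g](R)) → 6
  ρ[w/u](ρ[c/d](ρ[e/g](R))) → 6
  π[e,c,w](ρ[w/u](ρ[c/d](ρ[e/g](R)))) → 6
  (T − π[e,c,w](ρ[w/u](ρ[c/d](ρ[e/g](R))))) → 6
  σ[c<6]((T − π[e,c,w](ρ[w/u](ρ[c/d](ρ[e/g](R)))))) → 1

|E| = 1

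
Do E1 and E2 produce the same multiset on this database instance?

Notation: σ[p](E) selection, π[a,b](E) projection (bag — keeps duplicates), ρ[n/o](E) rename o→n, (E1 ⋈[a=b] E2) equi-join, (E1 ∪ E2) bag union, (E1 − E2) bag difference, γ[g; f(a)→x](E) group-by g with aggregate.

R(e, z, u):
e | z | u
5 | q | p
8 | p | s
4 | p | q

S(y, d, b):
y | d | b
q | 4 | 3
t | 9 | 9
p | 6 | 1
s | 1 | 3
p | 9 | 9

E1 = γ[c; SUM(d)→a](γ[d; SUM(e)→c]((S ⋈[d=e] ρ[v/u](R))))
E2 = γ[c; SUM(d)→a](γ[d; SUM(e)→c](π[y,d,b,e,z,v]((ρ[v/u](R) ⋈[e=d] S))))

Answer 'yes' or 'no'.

E1 stepwise |·|:
  S → 5
  R → 3
  ρ[v/u](R) → 3
  (S ⋈[d=e] ρ[v/u](R)) → 1
  γ[d; SUM(e)→c]((S ⋈[d=e] ρ[v/u](R))) → 1
  γ[c; SUM(d)→a](γ[d; SUM(e)→c]((S ⋈[d=e] ρ[v/u](R)))) → 1
E2 stepwise |·|:
  R → 3
  ρ[v/u](R) → 3
  S → 5
  (ρ[v/u](R) ⋈[e=d] S) → 1
  π[y,d,b,e,z,v]((ρ[v/u](R) ⋈[e=d] S)) → 1
  γ[d; SUM(e)→c](π[y,d,b,e,z,v]((ρ[v/u](R) ⋈[e=d] S))) → 1
  γ[c; SUM(d)→a](γ[d; SUM(e)→c](π[y,d,b,e,z,v]((ρ[v/u](R) ⋈[e=d] S)))) → 1

E1 and E2 produce the same multiset:
c | a
4 | 4

yes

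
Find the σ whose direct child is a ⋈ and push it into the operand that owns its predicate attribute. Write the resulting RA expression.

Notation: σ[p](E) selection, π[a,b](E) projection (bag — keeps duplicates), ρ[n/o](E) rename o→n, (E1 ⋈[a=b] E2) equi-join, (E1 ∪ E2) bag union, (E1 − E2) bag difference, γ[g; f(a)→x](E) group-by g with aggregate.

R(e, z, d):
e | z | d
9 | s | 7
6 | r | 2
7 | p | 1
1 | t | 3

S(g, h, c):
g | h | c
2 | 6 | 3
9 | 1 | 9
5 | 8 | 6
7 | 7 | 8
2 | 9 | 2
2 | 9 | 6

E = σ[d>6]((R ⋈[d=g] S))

σ filters on d, owned by the left side.
E' = (σ[d>6](R) ⋈[d=g] S)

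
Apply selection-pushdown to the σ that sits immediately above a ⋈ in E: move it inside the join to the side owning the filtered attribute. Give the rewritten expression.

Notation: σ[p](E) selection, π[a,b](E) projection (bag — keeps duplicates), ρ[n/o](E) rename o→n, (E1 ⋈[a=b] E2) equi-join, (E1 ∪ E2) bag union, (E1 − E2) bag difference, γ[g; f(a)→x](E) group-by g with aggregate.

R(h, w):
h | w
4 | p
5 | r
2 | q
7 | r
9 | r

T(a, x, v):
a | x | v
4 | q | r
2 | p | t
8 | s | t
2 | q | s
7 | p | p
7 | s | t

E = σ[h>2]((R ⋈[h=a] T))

σ filters on h, owned by the left side.
E' = (σ[h>2](R) ⋈[h=a] T)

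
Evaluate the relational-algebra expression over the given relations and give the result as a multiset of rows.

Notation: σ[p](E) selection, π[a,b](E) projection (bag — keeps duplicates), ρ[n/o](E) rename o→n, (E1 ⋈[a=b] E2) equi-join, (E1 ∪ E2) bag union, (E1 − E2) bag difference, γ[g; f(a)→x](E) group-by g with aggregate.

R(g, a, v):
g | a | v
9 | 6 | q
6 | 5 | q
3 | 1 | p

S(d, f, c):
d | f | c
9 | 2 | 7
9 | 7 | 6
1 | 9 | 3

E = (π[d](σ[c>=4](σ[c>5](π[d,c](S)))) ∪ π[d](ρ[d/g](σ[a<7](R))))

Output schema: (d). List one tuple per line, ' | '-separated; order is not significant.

Per-node cardinality:
  S → 3
  π[d,c](S) → 3
  σ[c>5](π[d,c](S)) → 2
  σ[c>=4](σ[c>5](π[d,c](S))) → 2
  π[d](σ[c>=4](σ[c>5](π[d,c](S)))) → 2
  R → 3
  σ[a<7](R) → 3
  ρ[d/g](σ[a<7](R)) → 3
  π[d](ρ[d/g](σ[a<7](R))) → 3
  (π[d](σ[c>=4](σ[c>5](π[d,c](S)))) ∪ π[d](ρ[d/g](σ[a<7](R)))) → 5

== RESULT ==
d
3
6
9
9
9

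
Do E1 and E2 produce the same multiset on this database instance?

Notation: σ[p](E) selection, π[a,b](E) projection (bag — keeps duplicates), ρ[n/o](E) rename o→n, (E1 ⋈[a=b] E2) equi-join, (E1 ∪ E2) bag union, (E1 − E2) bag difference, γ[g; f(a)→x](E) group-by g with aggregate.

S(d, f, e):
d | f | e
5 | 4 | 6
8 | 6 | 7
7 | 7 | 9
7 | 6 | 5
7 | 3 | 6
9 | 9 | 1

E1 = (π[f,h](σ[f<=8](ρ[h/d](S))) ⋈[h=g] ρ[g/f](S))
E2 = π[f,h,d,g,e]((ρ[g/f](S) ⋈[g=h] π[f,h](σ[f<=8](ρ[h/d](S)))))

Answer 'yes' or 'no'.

E1 per-node cardinality:
  S → 6
  ρ[h/d](S) → 6
  σ[f<=8](ρ[h/d](S)) → 5
  π[f,h](σ[f<=8](ρ[h/d](S))) → 5
  S → 6
  ρ[g/f](S) → 6
  (π[f,h](σ[f<=8](ρ[h/d](S))) ⋈[h=g] ρ[g/f](S)) → 3
E2 per-node cardinality:
  S → 6
  ρ[g/f](S) → 6
  S → 6
  ρ[h/d](S) → 6
  σ[f<=8](ρ[h/d](S)) → 5
  π[f,h](σ[f<=8](ρ[h/d](S))) → 5
  (ρ[g/f](S) ⋈[g=h] π[f,h](σ[f<=8](ρ[h/d](S)))) → 3
  π[f,h,d,g,e]((ρ[g/f](S) ⋈[g=h] π[f,h](σ[f<=8](ρ[h/d](S))))) → 3

E1 and E2 produce the same multiset:
f | h | d | g | e
3 | 7 | 7 | 7 | 9
6 | 7 | 7 | 7 | 9
7 | 7 | 7 | 7 | 9

yes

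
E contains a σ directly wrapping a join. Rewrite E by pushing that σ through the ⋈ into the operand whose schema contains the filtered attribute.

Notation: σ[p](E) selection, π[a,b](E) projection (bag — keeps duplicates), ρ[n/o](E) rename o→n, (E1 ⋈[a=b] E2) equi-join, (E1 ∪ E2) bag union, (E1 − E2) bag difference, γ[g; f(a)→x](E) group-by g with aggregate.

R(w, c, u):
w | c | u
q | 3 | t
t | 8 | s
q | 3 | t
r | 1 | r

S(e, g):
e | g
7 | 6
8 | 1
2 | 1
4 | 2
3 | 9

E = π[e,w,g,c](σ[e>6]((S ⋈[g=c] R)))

σ filters on e, owned by the left side.
E' = π[e,w,g,c]((σ[e>6](S) ⋈[g=c] R))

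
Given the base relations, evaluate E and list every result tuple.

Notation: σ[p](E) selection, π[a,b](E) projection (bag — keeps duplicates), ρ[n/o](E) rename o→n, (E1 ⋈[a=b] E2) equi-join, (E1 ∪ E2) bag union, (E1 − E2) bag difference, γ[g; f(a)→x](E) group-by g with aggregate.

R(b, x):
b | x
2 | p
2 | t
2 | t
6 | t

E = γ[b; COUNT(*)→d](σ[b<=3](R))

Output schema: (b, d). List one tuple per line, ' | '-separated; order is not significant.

Per-node cardinality:
  R → 4
  σ[b<=3](R) → 3
  γ[b; COUNT(*)→d](σ[b<=3](R)) → 1

== RESULT ==
b | d
2 | 3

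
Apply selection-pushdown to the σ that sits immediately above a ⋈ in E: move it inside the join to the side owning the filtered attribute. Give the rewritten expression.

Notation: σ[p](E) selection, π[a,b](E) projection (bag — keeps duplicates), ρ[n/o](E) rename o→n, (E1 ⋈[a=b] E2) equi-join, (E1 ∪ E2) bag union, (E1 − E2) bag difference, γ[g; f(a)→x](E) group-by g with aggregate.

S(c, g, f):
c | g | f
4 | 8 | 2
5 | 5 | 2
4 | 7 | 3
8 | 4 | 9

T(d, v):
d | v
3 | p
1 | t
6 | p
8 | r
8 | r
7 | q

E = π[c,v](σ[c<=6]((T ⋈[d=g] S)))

σ filters on c, owned by the right side.
E' = π[c,v]((T ⋈[d=g] σ[c<=6](S)))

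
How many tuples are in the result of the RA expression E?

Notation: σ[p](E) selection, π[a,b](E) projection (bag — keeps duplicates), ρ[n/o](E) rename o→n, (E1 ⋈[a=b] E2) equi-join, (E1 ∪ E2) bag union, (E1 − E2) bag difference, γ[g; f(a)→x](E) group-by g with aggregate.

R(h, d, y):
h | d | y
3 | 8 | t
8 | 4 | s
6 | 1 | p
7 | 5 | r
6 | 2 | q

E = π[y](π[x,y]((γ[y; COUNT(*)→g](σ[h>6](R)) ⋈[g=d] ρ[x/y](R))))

Subexpression sizes:
  R → 5
  σ[h>6](R) → 2
  γ[y; COUNT(*)→g](σ[h>6](R)) → 2
  R → 5
  ρ[x/y](R) → 5
  (γ[y; COUNT(*)→g](σ[h>6](R)) ⋈[g=d] ρ[x/y](R)) → 2
  π[x,y]((γ[y; COUNT(*)→g](σ[h>6](R)) ⋈[g=d] ρ[x/y](R))) → 2
  π[y](π[x,y]((γ[y; COUNT(*)→g](σ[h>6](R)) ⋈[g=d] ρ[x/y](R)))) → 2

|E| = 2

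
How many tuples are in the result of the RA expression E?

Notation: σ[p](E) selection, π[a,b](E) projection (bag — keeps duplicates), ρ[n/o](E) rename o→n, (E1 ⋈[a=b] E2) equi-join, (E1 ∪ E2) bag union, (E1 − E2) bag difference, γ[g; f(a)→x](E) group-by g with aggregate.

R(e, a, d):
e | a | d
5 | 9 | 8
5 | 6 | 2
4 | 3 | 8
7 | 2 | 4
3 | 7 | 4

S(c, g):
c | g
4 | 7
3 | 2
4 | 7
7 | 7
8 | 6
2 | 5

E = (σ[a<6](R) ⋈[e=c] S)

Row counts bottom-up:
  R → 5
  σ[a<6](R) → 2
  S → 6
  (σ[a<6](R) ⋈[e=c] S) → 3

|E| = 3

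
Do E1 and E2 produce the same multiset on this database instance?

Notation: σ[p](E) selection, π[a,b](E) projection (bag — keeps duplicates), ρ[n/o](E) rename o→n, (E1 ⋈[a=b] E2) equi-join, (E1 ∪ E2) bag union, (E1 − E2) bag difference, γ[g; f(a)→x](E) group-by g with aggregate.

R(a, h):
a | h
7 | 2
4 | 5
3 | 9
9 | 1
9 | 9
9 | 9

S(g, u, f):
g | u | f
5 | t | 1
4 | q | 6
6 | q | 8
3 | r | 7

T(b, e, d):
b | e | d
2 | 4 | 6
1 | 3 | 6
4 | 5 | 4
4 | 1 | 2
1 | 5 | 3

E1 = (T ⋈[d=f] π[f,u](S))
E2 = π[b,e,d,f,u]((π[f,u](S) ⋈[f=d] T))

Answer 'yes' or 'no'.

E1 subexpression sizes:
  T → 5
  S → 4
  π[f,u](S) → 4
  (T ⋈[d=f] π[f,u](S)) → 2
E2 subexpression sizes:
  S → 4
  π[f,u](S) → 4
  T → 5
  (π[f,u](S) ⋈[f=d] T) → 2
  π[b,e,d,f,u]((π[f,u](S) ⋈[f=d] T)) → 2

E1 and E2 produce the same multiset:
b | e | d | f | u
1 | 3 | 6 | 6 | q
2 | 4 | 6 | 6 | q

yes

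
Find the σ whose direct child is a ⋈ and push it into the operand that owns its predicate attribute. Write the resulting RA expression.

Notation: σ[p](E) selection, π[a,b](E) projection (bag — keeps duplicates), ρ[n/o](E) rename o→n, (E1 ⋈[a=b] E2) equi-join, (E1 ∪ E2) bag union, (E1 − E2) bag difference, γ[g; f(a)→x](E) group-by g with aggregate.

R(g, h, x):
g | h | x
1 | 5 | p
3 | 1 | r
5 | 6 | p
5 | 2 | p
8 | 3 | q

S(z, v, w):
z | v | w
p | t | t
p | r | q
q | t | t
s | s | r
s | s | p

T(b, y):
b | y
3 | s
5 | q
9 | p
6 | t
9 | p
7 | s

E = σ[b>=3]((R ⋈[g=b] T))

σ filters on b, owned by the right side.
E' = (R ⋈[g=b] σ[b>=3](T))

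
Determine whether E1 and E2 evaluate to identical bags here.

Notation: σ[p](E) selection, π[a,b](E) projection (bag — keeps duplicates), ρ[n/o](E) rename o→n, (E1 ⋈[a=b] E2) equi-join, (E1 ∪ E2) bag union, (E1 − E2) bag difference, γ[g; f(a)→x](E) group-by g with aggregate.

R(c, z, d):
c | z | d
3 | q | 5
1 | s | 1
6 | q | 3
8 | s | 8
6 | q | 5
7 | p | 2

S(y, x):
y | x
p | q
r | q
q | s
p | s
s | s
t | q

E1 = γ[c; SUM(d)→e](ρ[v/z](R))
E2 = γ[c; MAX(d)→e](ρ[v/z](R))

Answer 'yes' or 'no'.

E1 per-node cardinality:
  R → 6
  ρ[v/z](R) → 6
  γ[c; SUM(d)→e](ρ[v/z](R)) → 5
E2 per-node cardinality:
  R → 6
  ρ[v/z](R) → 6
  γ[c; MAX(d)→e](ρ[v/z](R)) → 5

E1 result:
c | e
1 | 1
3 | 5
6 | 8
7 | 2
8 | 8
E2 result:
c | e
1 | 1
3 | 5
6 | 5
7 | 2
8 | 8
Witness: (6, 5) appears 0× in E1 but 1× in E2.

no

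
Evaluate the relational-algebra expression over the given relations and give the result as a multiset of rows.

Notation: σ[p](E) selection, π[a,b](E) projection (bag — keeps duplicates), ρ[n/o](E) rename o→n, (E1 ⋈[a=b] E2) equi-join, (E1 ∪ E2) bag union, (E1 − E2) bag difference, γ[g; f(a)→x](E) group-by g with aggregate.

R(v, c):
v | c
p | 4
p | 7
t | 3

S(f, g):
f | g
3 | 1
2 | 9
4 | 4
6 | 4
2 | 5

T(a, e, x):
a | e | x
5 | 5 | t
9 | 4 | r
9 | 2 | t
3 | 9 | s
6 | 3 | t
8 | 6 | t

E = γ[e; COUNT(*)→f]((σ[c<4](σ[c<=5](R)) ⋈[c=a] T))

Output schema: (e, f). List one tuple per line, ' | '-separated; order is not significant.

Per-node cardinality:
  R → 3
  σ[c<=5](R) → 2
  σ[c<4](σ[c<=5](R)) → 1
  T → 6
  (σ[c<4](σ[c<=5](R)) ⋈[c=a] T) → 1
  γ[e; COUNT(*)→f]((σ[c<4](σ[c<=5](R)) ⋈[c=a] T)) → 1

== RESULT ==
e | f
9 | 1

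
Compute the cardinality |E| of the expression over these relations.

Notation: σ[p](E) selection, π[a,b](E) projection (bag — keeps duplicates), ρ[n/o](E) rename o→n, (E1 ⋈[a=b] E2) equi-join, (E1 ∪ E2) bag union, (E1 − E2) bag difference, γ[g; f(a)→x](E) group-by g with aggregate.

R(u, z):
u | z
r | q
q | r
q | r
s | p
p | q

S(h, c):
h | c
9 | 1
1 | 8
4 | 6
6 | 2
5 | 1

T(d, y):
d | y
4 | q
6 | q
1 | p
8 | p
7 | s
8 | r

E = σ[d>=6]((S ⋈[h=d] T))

Stepwise |·|:
  S → 5
  T → 6
  (S ⋈[h=d] T) → 3
  σ[d>=6]((S ⋈[h=d] T)) → 1

|E| = 1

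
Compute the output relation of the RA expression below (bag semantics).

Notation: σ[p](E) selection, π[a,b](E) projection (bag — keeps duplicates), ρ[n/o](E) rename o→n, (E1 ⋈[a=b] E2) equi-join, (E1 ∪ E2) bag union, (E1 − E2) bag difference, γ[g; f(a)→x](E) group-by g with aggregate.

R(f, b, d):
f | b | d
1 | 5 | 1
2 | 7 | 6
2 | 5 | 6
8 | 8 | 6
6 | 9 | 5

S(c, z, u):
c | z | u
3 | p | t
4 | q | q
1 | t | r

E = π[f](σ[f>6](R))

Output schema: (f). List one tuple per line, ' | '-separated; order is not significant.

Stepwise |·|:
  R → 5
  σ[f>6](R) → 1
  π[f](σ[f>6](R)) → 1

== RESULT ==
f
8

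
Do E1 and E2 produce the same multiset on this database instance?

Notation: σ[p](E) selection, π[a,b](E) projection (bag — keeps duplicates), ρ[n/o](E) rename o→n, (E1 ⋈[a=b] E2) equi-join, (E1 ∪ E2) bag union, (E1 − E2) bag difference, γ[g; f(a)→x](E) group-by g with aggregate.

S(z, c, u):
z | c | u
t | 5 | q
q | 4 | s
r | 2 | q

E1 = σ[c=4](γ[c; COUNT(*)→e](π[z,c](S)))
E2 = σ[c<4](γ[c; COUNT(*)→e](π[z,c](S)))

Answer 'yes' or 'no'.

E1 row counts bottom-up:
  S → 3
  π[z,c](S) → 3
  γ[c; COUNT(*)→e](π[z,c](S)) → 3
  σ[c=4](γ[c; COUNT(*)→e](π[z,c](S))) → 1
E2 row counts bottom-up:
  S → 3
  π[z,c](S) → 3
  γ[c; COUNT(*)→e](π[z,c](S)) → 3
  σ[c<4](γ[c; COUNT(*)→e](π[z,c](S))) → 1

E1 result:
c | e
4 | 1
E2 result:
c | e
2 | 1
Witness: (4, 1) appears 1× in E1 but 0× in E2.

no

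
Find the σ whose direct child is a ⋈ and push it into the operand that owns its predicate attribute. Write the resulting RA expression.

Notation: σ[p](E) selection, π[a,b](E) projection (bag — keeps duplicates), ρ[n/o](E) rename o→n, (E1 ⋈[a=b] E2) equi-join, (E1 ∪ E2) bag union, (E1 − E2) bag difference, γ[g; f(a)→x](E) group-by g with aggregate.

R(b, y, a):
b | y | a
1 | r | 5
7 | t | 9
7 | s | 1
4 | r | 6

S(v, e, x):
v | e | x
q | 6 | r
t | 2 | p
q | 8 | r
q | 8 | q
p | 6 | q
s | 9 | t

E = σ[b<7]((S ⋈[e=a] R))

σ filters on b, owned by the right side.
E' = (S ⋈[e=a] σ[b<7](R))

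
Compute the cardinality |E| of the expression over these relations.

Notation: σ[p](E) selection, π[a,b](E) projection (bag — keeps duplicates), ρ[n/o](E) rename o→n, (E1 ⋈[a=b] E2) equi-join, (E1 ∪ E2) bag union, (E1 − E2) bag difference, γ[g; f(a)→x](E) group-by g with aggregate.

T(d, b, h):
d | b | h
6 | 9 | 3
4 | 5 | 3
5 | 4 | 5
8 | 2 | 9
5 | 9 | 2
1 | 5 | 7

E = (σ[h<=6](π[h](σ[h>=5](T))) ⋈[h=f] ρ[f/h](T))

Row counts bottom-up:
  T → 6
  σ[h>=5](T) → 3
  π[h](σ[h>=5](T)) → 3
  σ[h<=6](π[h](σ[h>=5](T))) → 1
  T → 6
  ρ[f/h](T) → 6
  (σ[h<=6](π[h](σ[h>=5](T))) ⋈[h=f] ρ[f/h](T)) → 1

|E| = 1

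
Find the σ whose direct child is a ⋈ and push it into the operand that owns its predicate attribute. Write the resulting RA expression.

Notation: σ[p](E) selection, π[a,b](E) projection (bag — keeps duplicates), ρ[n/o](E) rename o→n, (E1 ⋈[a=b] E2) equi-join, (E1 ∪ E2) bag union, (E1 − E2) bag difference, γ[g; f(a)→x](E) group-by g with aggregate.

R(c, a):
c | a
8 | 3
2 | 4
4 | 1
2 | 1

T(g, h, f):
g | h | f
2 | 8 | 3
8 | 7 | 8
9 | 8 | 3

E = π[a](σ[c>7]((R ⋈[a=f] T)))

σ filters on c, owned by the left side.
E' = π[a]((σ[c>7](R) ⋈[a=f] T))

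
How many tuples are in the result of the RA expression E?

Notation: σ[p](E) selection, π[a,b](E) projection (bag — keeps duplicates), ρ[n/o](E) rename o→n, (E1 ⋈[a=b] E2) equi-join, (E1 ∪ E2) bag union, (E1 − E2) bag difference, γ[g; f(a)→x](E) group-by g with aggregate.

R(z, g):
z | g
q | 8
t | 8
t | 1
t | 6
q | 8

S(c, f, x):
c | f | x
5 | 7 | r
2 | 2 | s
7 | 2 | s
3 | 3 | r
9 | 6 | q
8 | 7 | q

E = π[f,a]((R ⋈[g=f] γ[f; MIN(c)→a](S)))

Subexpression sizes:
  R → 5
  S → 6
  γ[f; MIN(c)→a](S) → 4
  (R ⋈[g=f] γ[f; MIN(c)→a](S)) → 1
  π[f,a]((R ⋈[g=f] γ[f; MIN(c)→a](S))) → 1

|E| = 1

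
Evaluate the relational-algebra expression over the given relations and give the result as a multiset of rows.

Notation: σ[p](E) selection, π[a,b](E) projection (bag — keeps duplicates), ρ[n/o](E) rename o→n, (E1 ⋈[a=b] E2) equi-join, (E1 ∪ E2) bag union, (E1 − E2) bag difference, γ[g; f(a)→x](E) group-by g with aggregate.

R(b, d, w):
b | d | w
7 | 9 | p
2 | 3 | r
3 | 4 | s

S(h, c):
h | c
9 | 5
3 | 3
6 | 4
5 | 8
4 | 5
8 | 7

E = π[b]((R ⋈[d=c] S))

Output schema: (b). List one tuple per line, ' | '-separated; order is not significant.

Subexpression sizes:
  R → 3
  S → 6
  (R ⋈[d=c] S) → 2
  π[b]((R ⋈[d=c] S)) → 2

== RESULT ==
b
2
3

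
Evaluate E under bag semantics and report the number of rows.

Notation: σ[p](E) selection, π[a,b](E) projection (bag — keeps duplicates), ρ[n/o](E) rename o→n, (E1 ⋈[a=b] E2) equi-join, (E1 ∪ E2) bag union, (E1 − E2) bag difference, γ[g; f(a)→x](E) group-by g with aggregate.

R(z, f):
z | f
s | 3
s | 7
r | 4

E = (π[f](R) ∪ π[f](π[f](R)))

Per-node cardinality:
  R → 3
  π[f](R) → 3
  R → 3
  π[f](R) → 3
  π[f](π[f](R)) → 3
  (π[f](R) ∪ π[f](π[f](R))) → 6

|E| = 6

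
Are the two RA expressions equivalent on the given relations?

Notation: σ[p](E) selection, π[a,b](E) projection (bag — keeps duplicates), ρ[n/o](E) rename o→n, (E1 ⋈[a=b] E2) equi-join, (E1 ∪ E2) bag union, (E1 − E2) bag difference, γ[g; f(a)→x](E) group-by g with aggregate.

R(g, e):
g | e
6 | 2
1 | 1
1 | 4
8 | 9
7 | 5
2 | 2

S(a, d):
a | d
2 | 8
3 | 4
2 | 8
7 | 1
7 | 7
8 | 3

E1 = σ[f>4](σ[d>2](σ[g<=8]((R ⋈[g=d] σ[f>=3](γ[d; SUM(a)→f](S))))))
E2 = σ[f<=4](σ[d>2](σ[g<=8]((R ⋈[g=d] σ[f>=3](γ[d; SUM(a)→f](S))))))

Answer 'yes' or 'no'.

E1 stepwise |·|:
  R → 6
  S → 6
  γ[d; SUM(a)→f](S) → 5
  σ[f>=3](γ[d; SUM(a)→f](S)) → 5
  (R ⋈[g=d] σ[f>=3](γ[d; SUM(a)→f](S))) → 4
  σ[g<=8]((R ⋈[g=d] σ[f>=3](γ[d; SUM(a)→f](S)))) → 4
  σ[d>2](σ[g<=8]((R ⋈[g=d] σ[f>=3](γ[d; SUM(a)→f](S))))) → 2
  σ[f>4](σ[d>2](σ[g<=8]((R ⋈[g=d] σ[f>=3](γ[d; SUM(a)→f](S)))))) → 1
E2 stepwise |·|:
  R → 6
  S → 6
  γ[d; SUM(a)→f](S) → 5
  σ[f>=3](γ[d; SUM(a)→f](S)) → 5
  (R ⋈[g=d] σ[f>=3](γ[d; SUM(a)→f](S))) → 4
  σ[g<=8]((R ⋈[g=d] σ[f>=3](γ[d; SUM(a)→f](S)))) → 4
  σ[d>2](σ[g<=8]((R ⋈[g=d] σ[f>=3](γ[d; SUM(a)→f](S))))) → 2
  σ[f<=4](σ[d>2](σ[g<=8]((R ⋈[g=d] σ[f>=3](γ[d; SUM(a)→f](S)))))) → 1

E1 result:
g | e | d | f
7 | 5 | 7 | 7
E2 result:
g | e | d | f
8 | 9 | 8 | 4
Witness: (7, 5, 7, 7) appears 1× in E1 but 0× in E2.

no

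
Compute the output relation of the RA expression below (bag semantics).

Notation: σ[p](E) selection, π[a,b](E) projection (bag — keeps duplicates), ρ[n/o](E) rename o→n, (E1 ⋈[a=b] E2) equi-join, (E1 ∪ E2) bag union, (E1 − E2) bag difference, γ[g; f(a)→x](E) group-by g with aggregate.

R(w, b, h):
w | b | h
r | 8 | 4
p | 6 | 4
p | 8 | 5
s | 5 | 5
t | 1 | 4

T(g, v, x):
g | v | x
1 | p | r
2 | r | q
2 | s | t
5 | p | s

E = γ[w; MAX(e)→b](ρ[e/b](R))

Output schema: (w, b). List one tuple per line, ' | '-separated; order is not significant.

Subexpression sizes:
  R → 5
  ρ[e/b](R) → 5
  γ[w; MAX(e)→b](ρ[e/b](R)) → 4

== RESULT ==
w | b
p | 8
r | 8
s | 5
t | 1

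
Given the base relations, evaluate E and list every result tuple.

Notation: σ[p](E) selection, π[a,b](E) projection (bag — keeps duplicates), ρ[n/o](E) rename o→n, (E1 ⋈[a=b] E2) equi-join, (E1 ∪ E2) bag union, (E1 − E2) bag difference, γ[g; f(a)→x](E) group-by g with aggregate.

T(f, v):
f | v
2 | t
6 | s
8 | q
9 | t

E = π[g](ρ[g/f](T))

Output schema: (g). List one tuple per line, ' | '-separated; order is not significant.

Stepwise |·|:
  T → 4
  ρ[g/f](T) → 4
  π[g](ρ[g/f](T)) → 4

== RESULT ==
g
2
6
8
9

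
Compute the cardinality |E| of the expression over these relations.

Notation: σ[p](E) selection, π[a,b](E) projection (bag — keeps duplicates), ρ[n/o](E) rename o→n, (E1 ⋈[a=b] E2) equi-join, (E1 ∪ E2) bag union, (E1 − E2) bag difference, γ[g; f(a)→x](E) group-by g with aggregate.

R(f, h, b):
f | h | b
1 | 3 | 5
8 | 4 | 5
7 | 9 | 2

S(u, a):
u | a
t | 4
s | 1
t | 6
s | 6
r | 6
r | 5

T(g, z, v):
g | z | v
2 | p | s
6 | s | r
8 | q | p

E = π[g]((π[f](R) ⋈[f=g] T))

Subexpression sizes:
  R → 3
  π[f](R) → 3
  T → 3
  (π[f](R) ⋈[f=g] T) → 1
  π[g]((π[f](R) ⋈[f=g] T)) → 1

|E| = 1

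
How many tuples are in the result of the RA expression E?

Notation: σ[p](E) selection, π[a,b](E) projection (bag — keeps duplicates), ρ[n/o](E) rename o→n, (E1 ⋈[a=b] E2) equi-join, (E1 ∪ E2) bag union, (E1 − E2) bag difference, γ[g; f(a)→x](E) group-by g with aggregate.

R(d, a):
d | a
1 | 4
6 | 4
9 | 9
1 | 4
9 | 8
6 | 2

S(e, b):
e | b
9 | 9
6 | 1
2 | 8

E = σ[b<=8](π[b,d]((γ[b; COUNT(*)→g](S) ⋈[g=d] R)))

Row counts bottom-up:
  S → 3
  γ[b; COUNT(*)→g](S) → 3
  R → 6
  (γ[b; COUNT(*)→g](S) ⋈[g=d] R) → 6
  π[b,d]((γ[b; COUNT(*)→g](S) ⋈[g=d] R)) → 6
  σ[b<=8](π[b,d]((γ[b; COUNT(*)→g](S) ⋈[g=d] R))) → 4

|E| = 4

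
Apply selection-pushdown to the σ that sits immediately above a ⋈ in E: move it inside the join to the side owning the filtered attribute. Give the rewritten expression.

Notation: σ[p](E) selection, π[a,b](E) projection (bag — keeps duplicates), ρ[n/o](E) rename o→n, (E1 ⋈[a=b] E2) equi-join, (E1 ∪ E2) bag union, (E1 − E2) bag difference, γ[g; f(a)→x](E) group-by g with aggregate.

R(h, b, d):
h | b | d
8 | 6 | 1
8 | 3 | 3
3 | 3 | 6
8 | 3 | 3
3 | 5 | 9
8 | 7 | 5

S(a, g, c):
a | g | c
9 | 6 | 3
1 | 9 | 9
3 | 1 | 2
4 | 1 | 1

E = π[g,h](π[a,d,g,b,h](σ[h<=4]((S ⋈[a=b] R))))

σ filters on h, owned by the right side.
E' = π[g,h](π[a,d,g,b,h]((S ⋈[a=b] σ[h<=4](R))))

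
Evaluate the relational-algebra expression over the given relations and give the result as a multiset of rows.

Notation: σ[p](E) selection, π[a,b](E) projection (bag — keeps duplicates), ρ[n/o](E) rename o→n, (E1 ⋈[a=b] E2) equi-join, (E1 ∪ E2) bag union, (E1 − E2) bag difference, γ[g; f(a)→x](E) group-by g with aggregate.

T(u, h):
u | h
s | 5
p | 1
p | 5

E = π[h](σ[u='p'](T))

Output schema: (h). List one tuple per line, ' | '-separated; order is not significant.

Row counts bottom-up:
  T → 3
  σ[u='p'](T) → 2
  π[h](σ[u='p'](T)) → 2

== RESULT ==
h
1
5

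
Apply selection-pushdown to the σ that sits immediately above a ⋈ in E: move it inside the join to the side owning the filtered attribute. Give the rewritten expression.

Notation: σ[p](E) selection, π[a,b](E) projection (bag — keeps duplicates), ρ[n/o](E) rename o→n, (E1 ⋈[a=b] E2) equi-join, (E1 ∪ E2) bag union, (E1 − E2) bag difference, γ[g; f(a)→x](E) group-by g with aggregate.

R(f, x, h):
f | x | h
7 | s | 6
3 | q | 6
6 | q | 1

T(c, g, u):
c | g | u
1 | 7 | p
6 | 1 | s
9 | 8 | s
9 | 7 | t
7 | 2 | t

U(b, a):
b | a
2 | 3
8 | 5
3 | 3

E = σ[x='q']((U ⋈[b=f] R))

σ filters on x, owned by the right side.
E' = (U ⋈[b=f] σ[x='q'](R))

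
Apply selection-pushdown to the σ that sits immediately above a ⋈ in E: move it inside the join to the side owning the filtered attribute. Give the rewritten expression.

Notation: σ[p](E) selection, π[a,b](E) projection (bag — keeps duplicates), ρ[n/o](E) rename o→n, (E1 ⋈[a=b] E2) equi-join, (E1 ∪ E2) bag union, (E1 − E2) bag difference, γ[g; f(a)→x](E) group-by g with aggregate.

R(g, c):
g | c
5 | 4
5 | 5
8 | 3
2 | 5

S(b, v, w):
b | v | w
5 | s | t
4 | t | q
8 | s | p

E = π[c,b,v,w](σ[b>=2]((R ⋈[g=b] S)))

σ filters on b, owned by the right side.
E' = π[c,b,v,w]((R ⋈[g=b] σ[b>=2](S)))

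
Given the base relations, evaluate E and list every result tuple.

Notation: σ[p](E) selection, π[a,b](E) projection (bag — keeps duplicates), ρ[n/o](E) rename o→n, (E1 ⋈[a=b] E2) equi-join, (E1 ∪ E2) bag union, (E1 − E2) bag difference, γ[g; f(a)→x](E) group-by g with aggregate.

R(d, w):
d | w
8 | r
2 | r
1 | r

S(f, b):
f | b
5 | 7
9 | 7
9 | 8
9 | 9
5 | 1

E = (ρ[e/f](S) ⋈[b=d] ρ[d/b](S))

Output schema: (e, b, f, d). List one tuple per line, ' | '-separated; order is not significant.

Subexpression sizes:
  S → 5
  ρ[e/f](S) → 5
  S → 5
  ρ[d/b](S) → 5
  (ρ[e/f](S) ⋈[b=d] ρ[d/b](S)) → 7

== RESULT ==
e | b | f | d
5 | 1 | 5 | 1
5 | 7 | 5 | 7
5 | 7 | 9 | 7
9 | 7 | 5 | 7
9 | 7 | 9 | 7
9 | 8 | 9 | 8
9 | 9 | 9 | 9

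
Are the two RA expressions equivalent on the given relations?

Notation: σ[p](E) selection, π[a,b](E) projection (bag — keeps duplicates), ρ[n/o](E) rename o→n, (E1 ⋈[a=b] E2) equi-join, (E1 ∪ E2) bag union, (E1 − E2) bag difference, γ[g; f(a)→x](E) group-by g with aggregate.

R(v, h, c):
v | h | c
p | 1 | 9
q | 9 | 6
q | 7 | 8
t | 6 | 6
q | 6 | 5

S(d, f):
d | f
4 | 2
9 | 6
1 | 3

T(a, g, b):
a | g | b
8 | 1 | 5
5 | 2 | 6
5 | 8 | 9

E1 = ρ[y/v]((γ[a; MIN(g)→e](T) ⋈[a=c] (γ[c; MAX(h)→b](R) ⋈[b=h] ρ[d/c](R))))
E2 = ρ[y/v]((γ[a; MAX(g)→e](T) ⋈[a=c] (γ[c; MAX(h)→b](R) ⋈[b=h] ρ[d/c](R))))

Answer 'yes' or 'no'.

E1 subexpression sizes:
  T → 3
  γ[a; MIN(g)→e](T) → 2
  R → 5
  γ[c; MAX(h)→b](R) → 4
  R → 5
  ρ[d/c](R) → 5
  (γ[c; MAX(h)→b](R) ⋈[b=h] ρ[d/c](R)) → 5
  (γ[a; MIN(g)→e](T) ⋈[a=c] (γ[c; MAX(h)→b](R) ⋈[b=h] ρ[d/c](R))) → 3
  ρ[y/v]((γ[a; MIN(g)→e](T) ⋈[a=c] (γ[c; MAX(h)→b](R) ⋈[b=h] ρ[d/c](R)))) → 3
E2 subexpression sizes:
  T → 3
  γ[a; MAX(g)→e](T) → 2
  R → 5
  γ[c; MAX(h)→b](R) → 4
  R → 5
  ρ[d/c](R) → 5
  (γ[c; MAX(h)→b](R) ⋈[b=h] ρ[d/c](R)) → 5
  (γ[a; MAX(g)→e](T) ⋈[a=c] (γ[c; MAX(h)→b](R) ⋈[b=h] ρ[d/c](R))) → 3
  ρ[y/v]((γ[a; MAX(g)→e](T) ⋈[a=c] (γ[c; MAX(h)→b](R) ⋈[b=h] ρ[d/c](R)))) → 3

E1 result:
a | e | c | b | y | h | d
5 | 2 | 5 | 6 | q | 6 | 5
5 | 2 | 5 | 6 | t | 6 | 6
8 | 1 | 8 | 7 | q | 7 | 8
E2 result:
a | e | c | b | y | h | d
5 | 8 | 5 | 6 | q | 6 | 5
5 | 8 | 5 | 6 | t | 6 | 6
8 | 1 | 8 | 7 | q | 7 | 8
Witness: (5, 2, 5, 6, 'q', 6, 5) appears 1× in E1 but 0× in E2.

no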